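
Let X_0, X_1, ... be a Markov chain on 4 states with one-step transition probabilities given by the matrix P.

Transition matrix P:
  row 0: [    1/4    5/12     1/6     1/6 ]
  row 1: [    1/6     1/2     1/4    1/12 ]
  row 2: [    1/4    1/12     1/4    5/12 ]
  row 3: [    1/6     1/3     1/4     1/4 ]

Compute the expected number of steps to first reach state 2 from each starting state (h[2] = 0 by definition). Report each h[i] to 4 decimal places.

First-step conditioning: h[2] = 0; for i ≠ 2, h[i] = 1 + Σ_k P[i][k]·h[k].
  h[0] = 1 + 1/4·h[0] + 5/12·h[1] + 1/6·h[3]
  h[1] = 1 + 1/6·h[0] + 1/2·h[1] + 1/12·h[3]
  h[3] = 1 + 1/6·h[0] + 1/3·h[1] + 1/4·h[3]
Solving the 3×3 linear system over states ≠ 2 gives exactly h = [144/31, 132/31, 0, 132/31] (h[2] = 0 is the target).

h = [4.6452, 4.2581, 0.0000, 4.2581]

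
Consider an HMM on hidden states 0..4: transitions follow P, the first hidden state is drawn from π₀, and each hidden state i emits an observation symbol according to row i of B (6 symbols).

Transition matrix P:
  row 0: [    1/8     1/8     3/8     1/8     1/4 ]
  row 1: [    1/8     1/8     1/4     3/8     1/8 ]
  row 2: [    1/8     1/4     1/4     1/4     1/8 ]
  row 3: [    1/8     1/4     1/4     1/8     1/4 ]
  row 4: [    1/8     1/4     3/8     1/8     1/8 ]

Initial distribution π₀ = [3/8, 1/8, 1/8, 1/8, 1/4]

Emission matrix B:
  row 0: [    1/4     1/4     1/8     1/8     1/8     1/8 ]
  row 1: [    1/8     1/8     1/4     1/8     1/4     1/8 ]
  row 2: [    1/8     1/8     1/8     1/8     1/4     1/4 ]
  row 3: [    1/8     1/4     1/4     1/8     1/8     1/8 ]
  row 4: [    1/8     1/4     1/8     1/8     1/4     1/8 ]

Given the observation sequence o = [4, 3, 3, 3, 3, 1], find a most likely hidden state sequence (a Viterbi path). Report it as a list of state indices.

t=0: δ = [4.688e-02, 3.125e-02, 3.125e-02, 1.562e-02, 6.250e-02]  (obs o_0=4)
t=1: δ = [9.766e-04, 1.953e-03, 2.930e-03, 1.465e-03, 1.465e-03]  ψ = [4, 4, 4, 1, 0]  (obs o_1=3)
t=2: δ = [4.578e-05, 9.155e-05, 9.155e-05, 9.155e-05, 4.578e-05]  ψ = [2, 2, 2, 1, 2]  (obs o_2=3)
t=3: δ = [1.431e-06, 2.861e-06, 2.861e-06, 4.292e-06, 2.861e-06]  ψ = [1, 2, 1, 1, 3]  (obs o_3=3)
t=4: δ = [6.706e-08, 1.341e-07, 1.341e-07, 1.341e-07, 1.341e-07]  ψ = [3, 3, 3, 1, 3]  (obs o_4=3)
t=5: δ = [4.191e-09, 4.191e-09, 6.286e-09, 1.257e-08, 8.382e-09]  ψ = [1, 2, 4, 1, 3]  (obs o_5=1)
backtrack: best end state = 3; path = [4, 2, 1, 3, 1, 3]

path = [4, 2, 1, 3, 1, 3]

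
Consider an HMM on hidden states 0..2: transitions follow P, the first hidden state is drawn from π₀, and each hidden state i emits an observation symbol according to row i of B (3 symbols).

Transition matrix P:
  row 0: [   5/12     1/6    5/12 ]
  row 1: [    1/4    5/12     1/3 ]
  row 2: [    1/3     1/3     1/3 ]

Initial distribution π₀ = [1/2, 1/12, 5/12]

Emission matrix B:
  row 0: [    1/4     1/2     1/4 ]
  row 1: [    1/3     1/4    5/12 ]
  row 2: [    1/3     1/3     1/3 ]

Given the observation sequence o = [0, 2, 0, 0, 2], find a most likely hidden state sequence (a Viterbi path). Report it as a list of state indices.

path = [2, 1, 1, 1, 1]

t=0: δ = [1.250e-01, 2.778e-02, 1.389e-01]  (obs o_0=0)
t=1: δ = [1.302e-02, 1.929e-02, 1.736e-02]  ψ = [0, 2, 0]  (obs o_1=2)
t=2: δ = [1.447e-03, 2.679e-03, 2.143e-03]  ψ = [2, 1, 1]  (obs o_2=0)
t=3: δ = [1.786e-04, 3.721e-04, 2.977e-04]  ψ = [2, 1, 1]  (obs o_3=0)
t=4: δ = [2.481e-05, 6.460e-05, 4.135e-05]  ψ = [2, 1, 1]  (obs o_4=2)
backtrack: best end state = 1; path = [2, 1, 1, 1, 1]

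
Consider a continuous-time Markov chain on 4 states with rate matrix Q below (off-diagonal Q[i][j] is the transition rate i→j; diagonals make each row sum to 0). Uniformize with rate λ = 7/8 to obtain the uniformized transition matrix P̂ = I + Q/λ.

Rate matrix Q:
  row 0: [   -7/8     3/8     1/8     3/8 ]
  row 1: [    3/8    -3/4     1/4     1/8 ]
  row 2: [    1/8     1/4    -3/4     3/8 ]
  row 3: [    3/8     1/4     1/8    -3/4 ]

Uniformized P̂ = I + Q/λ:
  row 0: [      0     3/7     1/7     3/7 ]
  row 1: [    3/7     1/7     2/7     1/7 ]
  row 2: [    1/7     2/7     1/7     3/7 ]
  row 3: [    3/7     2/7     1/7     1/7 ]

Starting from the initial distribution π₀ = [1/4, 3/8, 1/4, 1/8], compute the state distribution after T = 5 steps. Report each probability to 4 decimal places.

π = [0.2633, 0.2829, 0.1833, 0.2705]

t=0: π = [0.2500, 0.3750, 0.2500, 0.1250]
t=1: π = [0.2500, 0.2679, 0.1964, 0.2857]
t=2: π = [0.2653, 0.2832, 0.1811, 0.2704]
t=3: π = [0.2631, 0.2832, 0.1833, 0.2704]
t=4: π = [0.2634, 0.2829, 0.1833, 0.2704]
t=5: π = [0.2633, 0.2829, 0.1833, 0.2705]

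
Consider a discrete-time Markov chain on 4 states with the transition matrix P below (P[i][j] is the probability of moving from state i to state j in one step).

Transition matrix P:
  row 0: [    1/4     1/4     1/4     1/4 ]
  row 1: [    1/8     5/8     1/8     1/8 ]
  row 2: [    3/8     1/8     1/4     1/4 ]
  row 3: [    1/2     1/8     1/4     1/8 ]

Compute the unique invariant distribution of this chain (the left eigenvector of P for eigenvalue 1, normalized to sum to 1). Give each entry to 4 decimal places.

π = [0.2828, 0.3207, 0.2099, 0.1866]

Balance equations π_j = Σ_i π_i·P[i][j]:
  π_0 = 1/4·π_0 + 1/8·π_1 + 3/8·π_2 + 1/2·π_3
  π_1 = 1/4·π_0 + 5/8·π_1 + 1/8·π_2 + 1/8·π_3
  π_2 = 1/4·π_0 + 1/8·π_1 + 1/4·π_2 + 1/4·π_3
  normalize: π_0 + π_1 + π_2 + π_3 = 1
Solving the linear system gives exactly π = [97/343, 110/343, 72/343, 64/343].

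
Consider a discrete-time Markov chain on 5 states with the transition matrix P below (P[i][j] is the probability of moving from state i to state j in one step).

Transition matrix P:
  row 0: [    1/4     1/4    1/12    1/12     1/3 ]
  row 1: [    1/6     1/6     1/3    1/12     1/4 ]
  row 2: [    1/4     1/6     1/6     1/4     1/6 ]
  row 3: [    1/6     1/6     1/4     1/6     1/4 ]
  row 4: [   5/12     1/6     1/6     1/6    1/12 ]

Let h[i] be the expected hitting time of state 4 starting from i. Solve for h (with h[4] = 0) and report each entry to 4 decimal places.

h = [3.6035, 4.0400, 4.2941, 4.0169, 0.0000]

First-step conditioning: h[4] = 0; for i ≠ 4, h[i] = 1 + Σ_k P[i][k]·h[k].
  h[0] = 1 + 1/4·h[0] + 1/4·h[1] + 1/12·h[2] + 1/12·h[3]
  h[1] = 1 + 1/6·h[0] + 1/6·h[1] + 1/3·h[2] + 1/12·h[3]
  h[2] = 1 + 1/4·h[0] + 1/6·h[1] + 1/6·h[2] + 1/4·h[3]
  h[3] = 1 + 1/6·h[0] + 1/6·h[1] + 1/4·h[2] + 1/6·h[3]
Solving the 4×4 linear system over states ≠ 4 gives exactly h = [3744/1039, 20988/5195, 22308/5195, 20868/5195, 0] (h[4] = 0 is the target).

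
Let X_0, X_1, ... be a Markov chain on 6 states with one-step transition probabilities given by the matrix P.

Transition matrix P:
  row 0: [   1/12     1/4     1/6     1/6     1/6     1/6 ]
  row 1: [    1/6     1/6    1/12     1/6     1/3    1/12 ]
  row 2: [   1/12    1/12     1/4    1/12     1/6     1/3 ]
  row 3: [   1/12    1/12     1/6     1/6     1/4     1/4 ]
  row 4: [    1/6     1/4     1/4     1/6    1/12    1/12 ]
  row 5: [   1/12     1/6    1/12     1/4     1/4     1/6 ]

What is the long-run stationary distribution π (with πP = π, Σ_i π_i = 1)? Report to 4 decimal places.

Balance equations π_j = Σ_i π_i·P[i][j]:
  π_0 = 1/12·π_0 + 1/6·π_1 + 1/12·π_2 + 1/12·π_3 + 1/6·π_4 + 1/12·π_5
  π_1 = 1/4·π_0 + 1/6·π_1 + 1/12·π_2 + 1/12·π_3 + 1/4·π_4 + 1/6·π_5
  π_2 = 1/6·π_0 + 1/12·π_1 + 1/4·π_2 + 1/6·π_3 + 1/4·π_4 + 1/12·π_5
  π_3 = 1/6·π_0 + 1/6·π_1 + 1/12·π_2 + 1/6·π_3 + 1/6·π_4 + 1/4·π_5
  π_4 = 1/6·π_0 + 1/3·π_1 + 1/6·π_2 + 1/4·π_3 + 1/12·π_4 + 1/4·π_5
  normalize: π_0 + π_1 + π_2 + π_3 + π_4 + π_5 = 1
Solving the linear system gives exactly π = [15209/133109, 44001/266218, 45079/266218, 22280/133109, 54797/266218, 47363/266218].

π = [0.1143, 0.1653, 0.1693, 0.1674, 0.2058, 0.1779]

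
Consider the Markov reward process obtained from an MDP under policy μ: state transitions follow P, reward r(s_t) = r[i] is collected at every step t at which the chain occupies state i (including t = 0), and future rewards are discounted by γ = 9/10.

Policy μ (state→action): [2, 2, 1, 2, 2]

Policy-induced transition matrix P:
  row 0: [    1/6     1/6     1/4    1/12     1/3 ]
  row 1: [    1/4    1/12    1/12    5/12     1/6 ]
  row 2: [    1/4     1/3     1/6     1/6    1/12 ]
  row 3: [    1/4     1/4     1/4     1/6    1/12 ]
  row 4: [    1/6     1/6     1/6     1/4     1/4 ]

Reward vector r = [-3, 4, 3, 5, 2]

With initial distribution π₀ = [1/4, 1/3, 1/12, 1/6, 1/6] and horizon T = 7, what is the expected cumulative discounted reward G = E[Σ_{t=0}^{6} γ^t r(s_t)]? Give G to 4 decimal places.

t=0: π = [0.2500, 0.3333, 0.0833, 0.1667, 0.1667], E[r] = 2.0000, γ^t·E[r] = 2.000000, running G = 2.000000
t=1: π = [0.2153, 0.1667, 0.1736, 0.2431, 0.2014], E[r] = 2.1597, γ^t·E[r] = 1.943750, running G = 3.943750
t=2: π = [0.2153, 0.2020, 0.1910, 0.2072, 0.1846], E[r] = 2.1400, γ^t·E[r] = 1.733438, running G = 5.677188
t=3: π = [0.2167, 0.1989, 0.1850, 0.2146, 0.1848], E[r] = 2.1433, γ^t·E[r] = 1.562484, running G = 7.239672
t=4: π = [0.2165, 0.1988, 0.1860, 0.2137, 0.1849], E[r] = 2.1421, γ^t·E[r] = 1.405453, running G = 8.645125
t=5: π = [0.2165, 0.1989, 0.1860, 0.2137, 0.1848], E[r] = 2.1422, γ^t·E[r] = 1.264969, running G = 9.910093
t=6: π = [0.2166, 0.1989, 0.1859, 0.2138, 0.1849], E[r] = 2.1422, γ^t·E[r] = 1.138477, running G = 11.048571

G = 11.0486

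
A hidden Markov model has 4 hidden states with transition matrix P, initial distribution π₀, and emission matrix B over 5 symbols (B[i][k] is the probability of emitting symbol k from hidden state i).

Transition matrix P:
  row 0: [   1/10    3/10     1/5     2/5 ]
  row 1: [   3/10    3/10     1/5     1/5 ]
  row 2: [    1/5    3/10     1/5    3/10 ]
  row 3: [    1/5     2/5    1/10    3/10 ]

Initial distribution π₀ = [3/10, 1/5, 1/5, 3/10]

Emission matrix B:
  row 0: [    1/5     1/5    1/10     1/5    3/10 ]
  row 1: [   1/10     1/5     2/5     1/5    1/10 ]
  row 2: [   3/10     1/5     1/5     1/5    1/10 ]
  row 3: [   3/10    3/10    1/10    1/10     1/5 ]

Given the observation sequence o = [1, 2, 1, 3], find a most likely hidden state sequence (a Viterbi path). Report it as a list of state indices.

t=0: δ = [6.000e-02, 4.000e-02, 4.000e-02, 9.000e-02]  (obs o_0=1)
t=1: δ = [1.800e-03, 1.440e-02, 2.400e-03, 2.700e-03]  ψ = [3, 3, 0, 3]  (obs o_1=2)
t=2: δ = [8.640e-04, 8.640e-04, 5.760e-04, 8.640e-04]  ψ = [1, 1, 1, 1]  (obs o_2=1)
t=3: δ = [5.184e-05, 6.912e-05, 3.456e-05, 3.456e-05]  ψ = [1, 3, 0, 0]  (obs o_3=3)
backtrack: best end state = 1; path = [3, 1, 3, 1]

path = [3, 1, 3, 1]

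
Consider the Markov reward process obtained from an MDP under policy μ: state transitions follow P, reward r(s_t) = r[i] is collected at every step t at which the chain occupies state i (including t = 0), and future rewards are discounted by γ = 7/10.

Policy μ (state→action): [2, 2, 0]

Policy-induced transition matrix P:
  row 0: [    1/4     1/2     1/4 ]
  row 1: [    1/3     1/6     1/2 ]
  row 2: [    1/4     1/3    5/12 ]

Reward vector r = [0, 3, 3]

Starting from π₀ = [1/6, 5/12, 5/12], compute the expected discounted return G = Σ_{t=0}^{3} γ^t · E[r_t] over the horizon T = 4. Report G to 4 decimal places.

G = 5.8121

t=0: π = [0.1667, 0.4167, 0.4167], E[r] = 2.5000, γ^t·E[r] = 2.500000, running G = 2.500000
t=1: π = [0.2847, 0.2917, 0.4236], E[r] = 2.1458, γ^t·E[r] = 1.502083, running G = 4.002083
t=2: π = [0.2743, 0.3322, 0.3935], E[r] = 2.1771, γ^t·E[r] = 1.066771, running G = 5.068854
t=3: π = [0.2777, 0.3237, 0.3986], E[r] = 2.1670, γ^t·E[r] = 0.743266, running G = 5.812120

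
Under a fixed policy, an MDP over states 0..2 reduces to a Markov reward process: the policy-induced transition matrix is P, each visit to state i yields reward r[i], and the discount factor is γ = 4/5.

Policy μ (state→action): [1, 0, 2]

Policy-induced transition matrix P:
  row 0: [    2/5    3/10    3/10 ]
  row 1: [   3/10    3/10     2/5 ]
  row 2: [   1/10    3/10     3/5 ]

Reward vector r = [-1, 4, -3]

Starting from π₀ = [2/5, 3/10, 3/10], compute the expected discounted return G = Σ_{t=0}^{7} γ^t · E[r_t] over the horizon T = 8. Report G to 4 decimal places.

G = -1.3917

t=0: π = [0.4000, 0.3000, 0.3000], E[r] = -0.1000, γ^t·E[r] = -0.100000, running G = -0.100000
t=1: π = [0.2800, 0.3000, 0.4200], E[r] = -0.3400, γ^t·E[r] = -0.272000, running G = -0.372000
t=2: π = [0.2440, 0.3000, 0.4560], E[r] = -0.4120, γ^t·E[r] = -0.263680, running G = -0.635680
t=3: π = [0.2332, 0.3000, 0.4668], E[r] = -0.4336, γ^t·E[r] = -0.222003, running G = -0.857683
t=4: π = [0.2300, 0.3000, 0.4700], E[r] = -0.4401, γ^t·E[r] = -0.180257, running G = -1.037940
t=5: π = [0.2290, 0.3000, 0.4710], E[r] = -0.4420, γ^t·E[r] = -0.144842, running G = -1.182782
t=6: π = [0.2287, 0.3000, 0.4713], E[r] = -0.4426, γ^t·E[r] = -0.116027, running G = -1.298809
t=7: π = [0.2286, 0.3000, 0.4714], E[r] = -0.4428, γ^t·E[r] = -0.092858, running G = -1.391667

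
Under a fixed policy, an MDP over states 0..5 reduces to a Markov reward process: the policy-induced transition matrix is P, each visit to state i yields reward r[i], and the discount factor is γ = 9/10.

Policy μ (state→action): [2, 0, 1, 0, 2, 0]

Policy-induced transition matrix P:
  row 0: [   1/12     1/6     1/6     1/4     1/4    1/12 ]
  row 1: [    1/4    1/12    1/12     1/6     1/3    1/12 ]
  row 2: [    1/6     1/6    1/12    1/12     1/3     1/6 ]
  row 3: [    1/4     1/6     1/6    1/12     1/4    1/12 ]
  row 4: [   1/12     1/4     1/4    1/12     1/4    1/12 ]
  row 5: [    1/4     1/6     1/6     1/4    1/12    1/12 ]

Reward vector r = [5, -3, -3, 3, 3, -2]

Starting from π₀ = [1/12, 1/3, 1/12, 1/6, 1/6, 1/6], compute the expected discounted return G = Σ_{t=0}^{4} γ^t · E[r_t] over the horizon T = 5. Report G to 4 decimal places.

t=0: π = [0.0833, 0.3333, 0.0833, 0.1667, 0.1667, 0.1667], E[r] = -0.1667, γ^t·E[r] = -0.166667, running G = -0.166667
t=1: π = [0.2014, 0.1528, 0.1458, 0.1528, 0.2569, 0.0903], E[r] = 1.1597, γ^t·E[r] = 1.043750, running G = 0.877083
t=2: π = [0.1615, 0.1753, 0.1632, 0.1447, 0.2598, 0.0955], E[r] = 0.8142, γ^t·E[r] = 0.659531, running G = 1.536615
t=3: π = [0.1662, 0.1737, 0.1601, 0.1408, 0.2623, 0.0969], E[r] = 0.8448, γ^t·E[r] = 0.615867, running G = 2.152482
t=4: π = [0.1652, 0.1740, 0.1607, 0.1417, 0.2617, 0.0967], E[r] = 0.8386, γ^t·E[r] = 0.550188, running G = 2.702670

G = 2.7027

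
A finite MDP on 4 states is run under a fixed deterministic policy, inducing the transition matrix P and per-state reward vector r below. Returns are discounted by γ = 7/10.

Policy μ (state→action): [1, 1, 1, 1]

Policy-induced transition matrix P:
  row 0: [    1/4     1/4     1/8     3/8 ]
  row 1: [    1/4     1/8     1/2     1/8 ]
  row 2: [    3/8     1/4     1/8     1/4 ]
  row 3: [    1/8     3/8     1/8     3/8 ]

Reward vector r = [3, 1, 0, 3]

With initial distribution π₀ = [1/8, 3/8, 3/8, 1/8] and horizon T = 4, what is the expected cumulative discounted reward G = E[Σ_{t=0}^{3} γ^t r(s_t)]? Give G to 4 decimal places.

G = 3.9083

t=0: π = [0.1250, 0.3750, 0.3750, 0.1250], E[r] = 1.1250, γ^t·E[r] = 1.125000, running G = 1.125000
t=1: π = [0.2813, 0.2188, 0.2656, 0.2344], E[r] = 1.7656, γ^t·E[r] = 1.235938, running G = 2.360938
t=2: π = [0.2539, 0.2520, 0.2070, 0.2871], E[r] = 1.8750, γ^t·E[r] = 0.918750, running G = 3.279688
t=3: π = [0.2400, 0.2544, 0.2195, 0.2861], E[r] = 1.8328, γ^t·E[r] = 0.628638, running G = 3.908325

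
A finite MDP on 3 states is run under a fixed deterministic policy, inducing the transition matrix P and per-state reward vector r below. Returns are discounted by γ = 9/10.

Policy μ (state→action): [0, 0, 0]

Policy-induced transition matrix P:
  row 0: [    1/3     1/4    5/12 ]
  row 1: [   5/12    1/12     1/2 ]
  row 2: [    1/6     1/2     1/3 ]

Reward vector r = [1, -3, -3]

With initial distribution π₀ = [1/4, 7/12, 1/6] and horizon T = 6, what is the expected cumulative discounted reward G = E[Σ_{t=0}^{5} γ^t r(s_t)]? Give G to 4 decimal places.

t=0: π = [0.2500, 0.5833, 0.1667], E[r] = -2.0000, γ^t·E[r] = -2.000000, running G = -2.000000
t=1: π = [0.3542, 0.1944, 0.4514], E[r] = -1.5833, γ^t·E[r] = -1.425000, running G = -3.425000
t=2: π = [0.2743, 0.3304, 0.3953], E[r] = -1.9028, γ^t·E[r] = -1.541250, running G = -4.966250
t=3: π = [0.2950, 0.2937, 0.4113], E[r] = -1.8200, γ^t·E[r] = -1.326797, running G = -6.293047
t=4: π = [0.2893, 0.3039, 0.4069], E[r] = -1.8429, γ^t·E[r] = -1.209146, running G = -7.502193
t=5: π = [0.2908, 0.3011, 0.4081], E[r] = -1.8366, γ^t·E[r] = -1.084511, running G = -8.586704

G = -8.5867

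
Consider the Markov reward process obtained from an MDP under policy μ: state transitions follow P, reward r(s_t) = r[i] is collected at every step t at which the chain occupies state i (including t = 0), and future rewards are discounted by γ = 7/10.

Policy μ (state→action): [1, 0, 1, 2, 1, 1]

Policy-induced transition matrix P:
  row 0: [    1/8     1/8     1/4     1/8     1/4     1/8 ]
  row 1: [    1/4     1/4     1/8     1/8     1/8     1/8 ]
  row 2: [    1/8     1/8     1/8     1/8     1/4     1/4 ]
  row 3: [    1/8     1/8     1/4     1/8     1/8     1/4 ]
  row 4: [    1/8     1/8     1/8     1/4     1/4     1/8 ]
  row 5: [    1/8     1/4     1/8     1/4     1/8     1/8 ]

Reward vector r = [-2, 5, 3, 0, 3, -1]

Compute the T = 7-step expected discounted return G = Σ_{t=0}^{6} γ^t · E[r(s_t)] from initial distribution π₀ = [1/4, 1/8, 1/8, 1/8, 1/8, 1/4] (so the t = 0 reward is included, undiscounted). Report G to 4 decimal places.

G = 3.6150

t=0: π = [0.2500, 0.1250, 0.1250, 0.1250, 0.1250, 0.2500], E[r] = 0.6250, γ^t·E[r] = 0.625000, running G = 0.625000
t=1: π = [0.1406, 0.1719, 0.1719, 0.1719, 0.1875, 0.1563], E[r] = 1.5000, γ^t·E[r] = 1.050000, running G = 1.675000
t=2: π = [0.1465, 0.1660, 0.1641, 0.1680, 0.1875, 0.1680], E[r] = 1.4238, γ^t·E[r] = 0.697676, running G = 2.372676
t=3: π = [0.1458, 0.1667, 0.1643, 0.1694, 0.1873, 0.1665], E[r] = 1.4304, γ^t·E[r] = 0.490634, running G = 2.863310
t=4: π = [0.1458, 0.1667, 0.1644, 0.1692, 0.1872, 0.1667], E[r] = 1.4296, γ^t·E[r] = 0.343239, running G = 3.206548
t=5: π = [0.1458, 0.1667, 0.1644, 0.1692, 0.1872, 0.1667], E[r] = 1.4297, γ^t·E[r] = 0.240284, running G = 3.446833
t=6: π = [0.1458, 0.1667, 0.1644, 0.1692, 0.1872, 0.1667], E[r] = 1.4297, γ^t·E[r] = 0.168198, running G = 3.615031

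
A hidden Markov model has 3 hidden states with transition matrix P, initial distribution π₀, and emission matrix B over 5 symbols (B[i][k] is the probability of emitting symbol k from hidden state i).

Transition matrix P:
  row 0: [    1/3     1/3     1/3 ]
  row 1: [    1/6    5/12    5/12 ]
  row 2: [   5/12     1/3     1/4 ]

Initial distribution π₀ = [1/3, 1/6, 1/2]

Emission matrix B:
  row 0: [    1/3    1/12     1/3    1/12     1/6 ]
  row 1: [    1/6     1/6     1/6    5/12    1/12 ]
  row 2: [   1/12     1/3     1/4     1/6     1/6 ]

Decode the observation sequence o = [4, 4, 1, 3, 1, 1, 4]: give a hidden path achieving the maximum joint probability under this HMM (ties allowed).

t=0: δ = [5.556e-02, 1.389e-02, 8.333e-02]  (obs o_0=4)
t=1: δ = [5.787e-03, 2.315e-03, 3.472e-03]  ψ = [2, 2, 2]  (obs o_1=4)
t=2: δ = [1.608e-04, 3.215e-04, 6.430e-04]  ψ = [0, 0, 0]  (obs o_2=1)
t=3: δ = [2.233e-05, 8.931e-05, 2.679e-05]  ψ = [2, 2, 2]  (obs o_3=3)
t=4: δ = [1.240e-06, 6.202e-06, 1.240e-05]  ψ = [1, 1, 1]  (obs o_4=1)
t=5: δ = [4.307e-07, 6.891e-07, 1.034e-06]  ψ = [2, 2, 2]  (obs o_5=1)
t=6: δ = [7.178e-08, 2.871e-08, 4.785e-08]  ψ = [2, 2, 1]  (obs o_6=4)
backtrack: best end state = 0; path = [2, 0, 2, 1, 2, 2, 0]

path = [2, 0, 2, 1, 2, 2, 0]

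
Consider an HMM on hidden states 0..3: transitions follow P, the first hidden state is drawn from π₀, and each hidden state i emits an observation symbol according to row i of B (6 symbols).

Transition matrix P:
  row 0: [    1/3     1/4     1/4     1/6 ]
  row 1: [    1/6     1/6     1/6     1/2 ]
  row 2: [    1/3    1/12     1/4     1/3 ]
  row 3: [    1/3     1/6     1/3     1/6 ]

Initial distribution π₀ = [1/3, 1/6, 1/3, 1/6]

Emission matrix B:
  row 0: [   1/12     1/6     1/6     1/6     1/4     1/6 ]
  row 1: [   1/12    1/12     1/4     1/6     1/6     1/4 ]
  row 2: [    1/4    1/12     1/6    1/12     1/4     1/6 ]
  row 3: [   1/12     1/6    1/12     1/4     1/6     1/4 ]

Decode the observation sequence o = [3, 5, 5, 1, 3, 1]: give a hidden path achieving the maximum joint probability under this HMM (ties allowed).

t=0: δ = [5.556e-02, 2.778e-02, 2.778e-02, 4.167e-02]  (obs o_0=3)
t=1: δ = [3.086e-03, 3.472e-03, 2.315e-03, 3.472e-03]  ψ = [0, 0, 0, 1]  (obs o_1=5)
t=2: δ = [1.929e-04, 1.929e-04, 1.929e-04, 4.340e-04]  ψ = [3, 0, 3, 1]  (obs o_2=5)
t=3: δ = [2.411e-05, 6.028e-06, 1.206e-05, 1.608e-05]  ψ = [3, 3, 3, 1]  (obs o_3=1)
t=4: δ = [1.340e-06, 1.005e-06, 5.023e-07, 1.005e-06]  ψ = [0, 0, 0, 0]  (obs o_4=3)
t=5: δ = [7.442e-08, 2.791e-08, 2.791e-08, 8.372e-08]  ψ = [0, 0, 0, 1]  (obs o_5=1)
backtrack: best end state = 3; path = [0, 1, 3, 0, 1, 3]

path = [0, 1, 3, 0, 1, 3]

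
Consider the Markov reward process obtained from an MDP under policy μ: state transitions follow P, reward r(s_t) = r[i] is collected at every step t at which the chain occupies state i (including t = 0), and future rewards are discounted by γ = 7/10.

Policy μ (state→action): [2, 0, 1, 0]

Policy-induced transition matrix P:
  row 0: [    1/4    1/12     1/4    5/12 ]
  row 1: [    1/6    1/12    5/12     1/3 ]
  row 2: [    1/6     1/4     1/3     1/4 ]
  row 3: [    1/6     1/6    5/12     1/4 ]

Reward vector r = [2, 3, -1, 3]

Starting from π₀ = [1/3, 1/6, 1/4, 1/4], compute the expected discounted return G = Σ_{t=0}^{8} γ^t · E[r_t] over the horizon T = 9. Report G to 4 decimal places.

G = 4.7646

t=0: π = [0.3333, 0.1667, 0.2500, 0.2500], E[r] = 1.6667, γ^t·E[r] = 1.666667, running G = 1.666667
t=1: π = [0.1944, 0.1458, 0.3403, 0.3194], E[r] = 1.4444, γ^t·E[r] = 1.011111, running G = 2.677778
t=2: π = [0.1829, 0.1667, 0.3559, 0.2946], E[r] = 1.3935, γ^t·E[r] = 0.682824, running G = 3.360602
t=3: π = [0.1819, 0.1672, 0.3565, 0.2944], E[r] = 1.3920, γ^t·E[r] = 0.477448, running G = 3.838049
t=4: π = [0.1818, 0.1673, 0.3566, 0.2943], E[r] = 1.3916, γ^t·E[r] = 0.334128, running G = 4.172178
t=5: π = [0.1818, 0.1673, 0.3566, 0.2942], E[r] = 1.3916, γ^t·E[r] = 0.233888, running G = 4.406066
t=6: π = [0.1818, 0.1673, 0.3566, 0.2942], E[r] = 1.3916, γ^t·E[r] = 0.163721, running G = 4.569787
t=7: π = [0.1818, 0.1673, 0.3566, 0.2942], E[r] = 1.3916, γ^t·E[r] = 0.114605, running G = 4.684392
t=8: π = [0.1818, 0.1673, 0.3566, 0.2942], E[r] = 1.3916, γ^t·E[r] = 0.080223, running G = 4.764616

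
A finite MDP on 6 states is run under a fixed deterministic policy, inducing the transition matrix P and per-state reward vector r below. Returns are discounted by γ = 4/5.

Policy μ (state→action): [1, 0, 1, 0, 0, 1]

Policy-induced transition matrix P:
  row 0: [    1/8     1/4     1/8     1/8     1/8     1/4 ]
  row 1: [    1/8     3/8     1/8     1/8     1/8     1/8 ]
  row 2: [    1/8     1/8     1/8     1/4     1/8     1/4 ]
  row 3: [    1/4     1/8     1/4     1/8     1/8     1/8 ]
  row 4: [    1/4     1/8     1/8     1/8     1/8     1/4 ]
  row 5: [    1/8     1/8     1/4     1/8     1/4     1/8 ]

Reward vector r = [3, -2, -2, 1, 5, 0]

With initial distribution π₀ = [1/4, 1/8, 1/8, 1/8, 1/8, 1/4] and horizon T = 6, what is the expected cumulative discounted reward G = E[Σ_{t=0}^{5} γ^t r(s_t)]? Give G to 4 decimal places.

G = 2.7749

t=0: π = [0.2500, 0.1250, 0.1250, 0.1250, 0.1250, 0.2500], E[r] = 1.0000, γ^t·E[r] = 1.000000, running G = 1.000000
t=1: π = [0.1563, 0.1875, 0.1719, 0.1406, 0.1563, 0.1875], E[r] = 0.6719, γ^t·E[r] = 0.537500, running G = 1.537500
t=2: π = [0.1621, 0.1914, 0.1660, 0.1465, 0.1484, 0.1855], E[r] = 0.6602, γ^t·E[r] = 0.422500, running G = 1.960000
t=3: π = [0.1619, 0.1931, 0.1665, 0.1458, 0.1482, 0.1846], E[r] = 0.6531, γ^t·E[r] = 0.334375, running G = 2.294375
t=4: π = [0.1617, 0.1935, 0.1663, 0.1458, 0.1481, 0.1846], E[r] = 0.6518, γ^t·E[r] = 0.266975, running G = 2.561350
t=5: π = [0.1617, 0.1936, 0.1663, 0.1458, 0.1481, 0.1845], E[r] = 0.6516, γ^t·E[r] = 0.213504, running G = 2.774854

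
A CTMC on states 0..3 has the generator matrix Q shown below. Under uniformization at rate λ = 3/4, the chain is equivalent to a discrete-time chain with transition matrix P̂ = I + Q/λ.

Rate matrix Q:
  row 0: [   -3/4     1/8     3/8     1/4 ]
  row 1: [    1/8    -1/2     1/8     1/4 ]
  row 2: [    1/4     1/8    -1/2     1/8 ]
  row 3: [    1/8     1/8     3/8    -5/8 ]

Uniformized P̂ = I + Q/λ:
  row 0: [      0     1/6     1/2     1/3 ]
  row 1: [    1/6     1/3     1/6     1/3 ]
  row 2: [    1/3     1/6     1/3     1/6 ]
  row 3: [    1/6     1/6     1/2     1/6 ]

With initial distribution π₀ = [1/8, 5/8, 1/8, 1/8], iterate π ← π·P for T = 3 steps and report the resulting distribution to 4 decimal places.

π = [0.1968, 0.2020, 0.3686, 0.2326]

t=0: π = [0.1250, 0.6250, 0.1250, 0.1250]
t=1: π = [0.1667, 0.2708, 0.2708, 0.2917]
t=2: π = [0.1840, 0.2118, 0.3646, 0.2396]
t=3: π = [0.1968, 0.2020, 0.3686, 0.2326]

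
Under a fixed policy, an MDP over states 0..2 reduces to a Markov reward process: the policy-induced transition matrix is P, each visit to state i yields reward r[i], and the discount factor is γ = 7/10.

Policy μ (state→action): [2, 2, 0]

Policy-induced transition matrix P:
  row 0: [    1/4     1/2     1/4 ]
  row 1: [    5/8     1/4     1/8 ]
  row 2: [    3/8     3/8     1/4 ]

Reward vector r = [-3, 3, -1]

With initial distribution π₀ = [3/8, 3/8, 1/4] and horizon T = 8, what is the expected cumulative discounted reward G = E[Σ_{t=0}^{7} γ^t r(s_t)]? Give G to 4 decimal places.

t=0: π = [0.3750, 0.3750, 0.2500], E[r] = -0.2500, γ^t·E[r] = -0.250000, running G = -0.250000
t=1: π = [0.4219, 0.3750, 0.2031], E[r] = -0.3438, γ^t·E[r] = -0.240625, running G = -0.490625
t=2: π = [0.4160, 0.3809, 0.2031], E[r] = -0.3086, γ^t·E[r] = -0.151211, running G = -0.641836
t=3: π = [0.4182, 0.3794, 0.2024], E[r] = -0.3188, γ^t·E[r] = -0.109365, running G = -0.751201
t=4: π = [0.4176, 0.3799, 0.2026], E[r] = -0.3157, γ^t·E[r] = -0.075808, running G = -0.827009
t=5: π = [0.4178, 0.3797, 0.2025], E[r] = -0.3167, γ^t·E[r] = -0.053223, running G = -0.880232
t=6: π = [0.4177, 0.3798, 0.2025], E[r] = -0.3164, γ^t·E[r] = -0.037223, running G = -0.917455
t=7: π = [0.4177, 0.3797, 0.2025], E[r] = -0.3165, γ^t·E[r] = -0.026063, running G = -0.943518

G = -0.9435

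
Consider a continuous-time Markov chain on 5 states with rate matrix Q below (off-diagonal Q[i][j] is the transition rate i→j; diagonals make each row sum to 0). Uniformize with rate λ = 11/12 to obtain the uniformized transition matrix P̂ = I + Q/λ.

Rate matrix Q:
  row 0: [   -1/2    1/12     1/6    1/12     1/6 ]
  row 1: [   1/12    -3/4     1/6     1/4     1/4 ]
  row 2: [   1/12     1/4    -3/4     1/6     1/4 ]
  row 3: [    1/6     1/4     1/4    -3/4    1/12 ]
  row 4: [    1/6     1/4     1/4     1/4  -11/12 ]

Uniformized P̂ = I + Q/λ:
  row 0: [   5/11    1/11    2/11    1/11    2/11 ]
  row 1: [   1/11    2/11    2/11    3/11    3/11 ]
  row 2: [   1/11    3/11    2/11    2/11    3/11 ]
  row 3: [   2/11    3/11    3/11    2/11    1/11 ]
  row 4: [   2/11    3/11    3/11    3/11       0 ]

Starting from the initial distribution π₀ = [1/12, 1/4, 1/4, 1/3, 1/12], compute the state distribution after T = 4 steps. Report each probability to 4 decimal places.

π = [0.1946, 0.2179, 0.2157, 0.1999, 0.1719]

t=0: π = [0.0833, 0.2500, 0.2500, 0.3333, 0.0833]
t=1: π = [0.1591, 0.2348, 0.2197, 0.2045, 0.1818]
t=2: π = [0.1839, 0.2225, 0.2169, 0.2052, 0.1715]
t=3: π = [0.1920, 0.2191, 0.2161, 0.2009, 0.1719]
t=4: π = [0.1946, 0.2179, 0.2157, 0.1999, 0.1719]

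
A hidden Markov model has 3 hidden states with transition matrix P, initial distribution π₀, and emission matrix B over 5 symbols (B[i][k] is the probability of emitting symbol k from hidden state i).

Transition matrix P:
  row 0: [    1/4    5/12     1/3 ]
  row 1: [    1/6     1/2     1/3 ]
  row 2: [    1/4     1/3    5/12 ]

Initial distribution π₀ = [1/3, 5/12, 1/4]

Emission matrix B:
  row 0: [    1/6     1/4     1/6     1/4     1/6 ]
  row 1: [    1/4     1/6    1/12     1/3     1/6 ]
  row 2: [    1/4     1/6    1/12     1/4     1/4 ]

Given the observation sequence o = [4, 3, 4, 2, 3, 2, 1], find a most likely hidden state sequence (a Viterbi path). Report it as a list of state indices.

t=0: δ = [5.556e-02, 6.944e-02, 6.250e-02]  (obs o_0=4)
t=1: δ = [3.906e-03, 1.157e-02, 6.510e-03]  ψ = [2, 1, 2]  (obs o_1=3)
t=2: δ = [3.215e-04, 9.645e-04, 9.645e-04]  ψ = [1, 1, 1]  (obs o_2=4)
t=3: δ = [4.019e-05, 4.019e-05, 3.349e-05]  ψ = [2, 1, 2]  (obs o_3=2)
t=4: δ = [2.512e-06, 6.698e-06, 3.489e-06]  ψ = [0, 1, 2]  (obs o_4=3)
t=5: δ = [1.861e-07, 2.791e-07, 1.861e-07]  ψ = [1, 1, 1]  (obs o_5=2)
t=6: δ = [1.163e-08, 2.326e-08, 1.550e-08]  ψ = [0, 1, 1]  (obs o_6=1)
backtrack: best end state = 1; path = [1, 1, 1, 1, 1, 1, 1]

path = [1, 1, 1, 1, 1, 1, 1]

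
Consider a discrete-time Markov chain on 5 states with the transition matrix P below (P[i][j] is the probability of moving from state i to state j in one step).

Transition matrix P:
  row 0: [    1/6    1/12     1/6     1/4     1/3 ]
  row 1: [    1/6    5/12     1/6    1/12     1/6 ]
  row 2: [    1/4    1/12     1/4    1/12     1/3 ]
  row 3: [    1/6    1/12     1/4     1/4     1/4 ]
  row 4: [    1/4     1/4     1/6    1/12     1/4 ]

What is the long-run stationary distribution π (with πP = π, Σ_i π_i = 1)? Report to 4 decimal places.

Balance equations π_j = Σ_i π_i·P[i][j]:
  π_0 = 1/6·π_0 + 1/6·π_1 + 1/4·π_2 + 1/6·π_3 + 1/4·π_4
  π_1 = 1/12·π_0 + 5/12·π_1 + 1/12·π_2 + 1/12·π_3 + 1/4·π_4
  π_2 = 1/6·π_0 + 1/6·π_1 + 1/4·π_2 + 1/4·π_3 + 1/6·π_4
  π_3 = 1/4·π_0 + 1/12·π_1 + 1/12·π_2 + 1/4·π_3 + 1/12·π_4
  normalize: π_0 + π_1 + π_2 + π_3 + π_4 = 1
Solving the linear system gives exactly π = [731/3563, 1367/7126, 1387/7126, 1005/7126, 1905/7126].

π = [0.2052, 0.1918, 0.1946, 0.1410, 0.2673]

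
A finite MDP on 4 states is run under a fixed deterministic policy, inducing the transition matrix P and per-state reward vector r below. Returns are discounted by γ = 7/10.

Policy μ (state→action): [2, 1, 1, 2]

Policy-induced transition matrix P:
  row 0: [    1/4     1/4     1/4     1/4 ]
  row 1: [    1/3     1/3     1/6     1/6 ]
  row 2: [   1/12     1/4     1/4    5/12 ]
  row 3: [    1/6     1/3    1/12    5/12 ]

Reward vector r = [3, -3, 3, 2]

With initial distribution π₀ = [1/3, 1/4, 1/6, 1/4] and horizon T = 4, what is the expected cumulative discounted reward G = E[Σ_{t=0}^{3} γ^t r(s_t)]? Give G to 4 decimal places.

t=0: π = [0.3333, 0.2500, 0.1667, 0.2500], E[r] = 1.2500, γ^t·E[r] = 1.250000, running G = 1.250000
t=1: π = [0.2222, 0.2917, 0.1875, 0.2986], E[r] = 0.9514, γ^t·E[r] = 0.665972, running G = 1.915972
t=2: π = [0.2182, 0.2992, 0.1759, 0.3067], E[r] = 0.8981, γ^t·E[r] = 0.440093, running G = 2.356065
t=3: π = [0.2201, 0.3005, 0.1739, 0.3055], E[r] = 0.8915, γ^t·E[r] = 0.305799, running G = 2.661863

G = 2.6619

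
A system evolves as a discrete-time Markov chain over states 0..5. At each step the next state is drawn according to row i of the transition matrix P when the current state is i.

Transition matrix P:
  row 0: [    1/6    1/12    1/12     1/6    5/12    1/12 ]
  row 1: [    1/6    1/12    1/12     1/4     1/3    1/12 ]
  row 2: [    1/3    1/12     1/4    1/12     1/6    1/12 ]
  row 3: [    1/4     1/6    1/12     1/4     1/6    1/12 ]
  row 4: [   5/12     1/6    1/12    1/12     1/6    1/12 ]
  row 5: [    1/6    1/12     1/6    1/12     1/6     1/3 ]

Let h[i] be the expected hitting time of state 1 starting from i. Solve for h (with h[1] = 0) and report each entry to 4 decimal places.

h = [8.5765, 0.0000, 8.7988, 7.9412, 8.0471, 8.8482]

First-step conditioning: h[1] = 0; for i ≠ 1, h[i] = 1 + Σ_k P[i][k]·h[k].
  h[0] = 1 + 1/6·h[0] + 1/12·h[2] + 1/6·h[3] + 5/12·h[4] + 1/12·h[5]
  h[2] = 1 + 1/3·h[0] + 1/4·h[2] + 1/12·h[3] + 1/6·h[4] + 1/12·h[5]
  h[3] = 1 + 1/4·h[0] + 1/12·h[2] + 1/4·h[3] + 1/6·h[4] + 1/12·h[5]
  h[4] = 1 + 5/12·h[0] + 1/12·h[2] + 1/12·h[3] + 1/6·h[4] + 1/12·h[5]
  h[5] = 1 + 1/6·h[0] + 1/6·h[2] + 1/12·h[3] + 1/6·h[4] + 1/3·h[5]
Solving the 5×5 linear system over states ≠ 1 gives exactly h = [729/85, 0, 7479/850, 135/17, 684/85, 7521/850] (h[1] = 0 is the target).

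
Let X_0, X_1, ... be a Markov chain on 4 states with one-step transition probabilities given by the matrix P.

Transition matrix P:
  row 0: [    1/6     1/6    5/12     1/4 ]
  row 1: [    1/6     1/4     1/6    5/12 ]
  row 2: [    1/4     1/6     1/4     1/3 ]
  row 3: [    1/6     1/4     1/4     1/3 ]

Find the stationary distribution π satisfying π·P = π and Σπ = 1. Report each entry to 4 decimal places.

π = [0.1886, 0.2123, 0.2637, 0.3353]

Balance equations π_j = Σ_i π_i·P[i][j]:
  π_0 = 1/6·π_0 + 1/6·π_1 + 1/4·π_2 + 1/6·π_3
  π_1 = 1/6·π_0 + 1/4·π_1 + 1/6·π_2 + 1/4·π_3
  π_2 = 5/12·π_0 + 1/6·π_1 + 1/4·π_2 + 1/4·π_3
  normalize: π_0 + π_1 + π_2 + π_3 = 1
Solving the linear system gives exactly π = [319/1691, 359/1691, 446/1691, 567/1691].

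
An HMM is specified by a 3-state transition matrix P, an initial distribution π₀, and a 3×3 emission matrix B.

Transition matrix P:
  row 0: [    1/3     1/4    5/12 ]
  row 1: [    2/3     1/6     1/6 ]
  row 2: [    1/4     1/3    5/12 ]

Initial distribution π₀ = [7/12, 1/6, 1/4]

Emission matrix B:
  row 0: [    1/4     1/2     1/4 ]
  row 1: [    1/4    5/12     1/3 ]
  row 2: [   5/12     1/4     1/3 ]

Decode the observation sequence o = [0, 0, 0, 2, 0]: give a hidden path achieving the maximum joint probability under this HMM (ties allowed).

path = [0, 2, 2, 2, 2]

t=0: δ = [1.458e-01, 4.167e-02, 1.042e-01]  (obs o_0=0)
t=1: δ = [1.215e-02, 9.115e-03, 2.532e-02]  ψ = [0, 0, 0]  (obs o_1=0)
t=2: δ = [1.582e-03, 2.110e-03, 4.396e-03]  ψ = [2, 2, 2]  (obs o_2=0)
t=3: δ = [3.516e-04, 4.884e-04, 6.105e-04]  ψ = [1, 2, 2]  (obs o_3=2)
t=4: δ = [8.140e-05, 5.087e-05, 1.060e-04]  ψ = [1, 2, 2]  (obs o_4=0)
backtrack: best end state = 2; path = [0, 2, 2, 2, 2]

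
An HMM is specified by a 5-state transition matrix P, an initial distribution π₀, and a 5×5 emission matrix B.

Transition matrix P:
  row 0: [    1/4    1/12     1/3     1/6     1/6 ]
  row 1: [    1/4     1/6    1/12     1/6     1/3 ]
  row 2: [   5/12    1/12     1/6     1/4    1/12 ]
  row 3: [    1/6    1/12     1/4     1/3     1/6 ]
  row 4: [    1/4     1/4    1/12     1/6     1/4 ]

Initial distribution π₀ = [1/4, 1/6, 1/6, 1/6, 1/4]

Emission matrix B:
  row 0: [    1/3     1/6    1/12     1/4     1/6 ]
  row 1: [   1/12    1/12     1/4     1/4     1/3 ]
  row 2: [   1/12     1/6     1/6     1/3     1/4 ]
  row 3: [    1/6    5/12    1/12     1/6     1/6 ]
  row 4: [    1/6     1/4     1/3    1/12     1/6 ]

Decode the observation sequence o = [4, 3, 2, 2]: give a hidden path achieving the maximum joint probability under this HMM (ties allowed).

path = [4, 1, 4, 4]

t=0: δ = [4.167e-02, 5.556e-02, 4.167e-02, 2.778e-02, 4.167e-02]  (obs o_0=4)
t=1: δ = [4.340e-03, 2.604e-03, 4.630e-03, 1.736e-03, 1.543e-03]  ψ = [2, 4, 0, 2, 1]  (obs o_1=3)
t=2: δ = [1.608e-04, 1.085e-04, 2.411e-04, 9.645e-05, 2.894e-04]  ψ = [2, 1, 0, 2, 1]  (obs o_2=2)
t=3: δ = [8.372e-06, 1.808e-05, 8.931e-06, 5.023e-06, 2.411e-05]  ψ = [2, 4, 0, 2, 4]  (obs o_3=2)
backtrack: best end state = 4; path = [4, 1, 4, 4]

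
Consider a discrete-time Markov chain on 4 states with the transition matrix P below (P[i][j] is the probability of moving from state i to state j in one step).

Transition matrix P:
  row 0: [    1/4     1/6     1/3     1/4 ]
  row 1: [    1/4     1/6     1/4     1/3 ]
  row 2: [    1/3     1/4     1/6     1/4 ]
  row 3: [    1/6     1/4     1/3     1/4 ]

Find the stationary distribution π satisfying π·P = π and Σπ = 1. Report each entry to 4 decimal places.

π = [0.2502, 0.2115, 0.2706, 0.2676]

Balance equations π_j = Σ_i π_i·P[i][j]:
  π_0 = 1/4·π_0 + 1/4·π_1 + 1/3·π_2 + 1/6·π_3
  π_1 = 1/6·π_0 + 1/6·π_1 + 1/4·π_2 + 1/4·π_3
  π_2 = 1/3·π_0 + 1/4·π_1 + 1/6·π_2 + 1/3·π_3
  normalize: π_0 + π_1 + π_2 + π_3 = 1
Solving the linear system gives exactly π = [252/1007, 213/1007, 545/2014, 539/2014].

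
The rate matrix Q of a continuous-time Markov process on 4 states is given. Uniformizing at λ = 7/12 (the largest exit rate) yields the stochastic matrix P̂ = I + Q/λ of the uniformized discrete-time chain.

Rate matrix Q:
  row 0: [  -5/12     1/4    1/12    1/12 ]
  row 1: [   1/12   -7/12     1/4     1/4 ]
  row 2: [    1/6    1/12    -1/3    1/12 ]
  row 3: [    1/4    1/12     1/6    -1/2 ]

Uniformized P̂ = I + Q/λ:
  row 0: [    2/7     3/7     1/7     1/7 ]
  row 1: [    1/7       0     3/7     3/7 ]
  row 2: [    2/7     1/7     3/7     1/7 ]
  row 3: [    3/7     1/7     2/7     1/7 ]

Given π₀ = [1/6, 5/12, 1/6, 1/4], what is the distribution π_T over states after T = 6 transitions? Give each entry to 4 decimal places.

π = [0.2860, 0.1966, 0.3184, 0.1990]

t=0: π = [0.1667, 0.4167, 0.1667, 0.2500]
t=1: π = [0.2619, 0.1310, 0.3452, 0.2619]
t=2: π = [0.3044, 0.1990, 0.3163, 0.1803]
t=3: π = [0.2830, 0.2014, 0.3158, 0.1997]
t=4: π = [0.2855, 0.1950, 0.3192, 0.2004]
t=5: π = [0.2865, 0.1966, 0.3184, 0.1986]
t=6: π = [0.2860, 0.1966, 0.3184, 0.1990]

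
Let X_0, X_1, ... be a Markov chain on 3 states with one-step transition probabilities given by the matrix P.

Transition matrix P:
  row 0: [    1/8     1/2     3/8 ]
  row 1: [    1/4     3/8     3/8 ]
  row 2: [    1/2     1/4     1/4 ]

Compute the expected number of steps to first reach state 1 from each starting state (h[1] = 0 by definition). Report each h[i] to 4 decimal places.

h = [2.4000, 0.0000, 2.9333]

First-step conditioning: h[1] = 0; for i ≠ 1, h[i] = 1 + Σ_k P[i][k]·h[k].
  h[0] = 1 + 1/8·h[0] + 3/8·h[2]
  h[2] = 1 + 1/2·h[0] + 1/4·h[2]
Solving the 2×2 linear system over states ≠ 1 gives exactly h = [12/5, 0, 44/15] (h[1] = 0 is the target).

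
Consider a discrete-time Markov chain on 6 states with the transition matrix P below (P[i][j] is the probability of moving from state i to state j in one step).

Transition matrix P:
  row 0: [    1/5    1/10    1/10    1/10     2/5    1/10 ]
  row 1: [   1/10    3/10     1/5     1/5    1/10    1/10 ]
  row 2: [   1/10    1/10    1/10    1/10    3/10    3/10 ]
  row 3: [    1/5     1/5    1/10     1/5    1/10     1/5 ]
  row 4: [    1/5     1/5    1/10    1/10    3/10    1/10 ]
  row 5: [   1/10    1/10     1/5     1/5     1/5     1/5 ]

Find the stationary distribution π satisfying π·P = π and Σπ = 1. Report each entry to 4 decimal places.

π = [0.1537, 0.1729, 0.1330, 0.1478, 0.2355, 0.1571]

Balance equations π_j = Σ_i π_i·P[i][j]:
  π_0 = 1/5·π_0 + 1/10·π_1 + 1/10·π_2 + 1/5·π_3 + 1/5·π_4 + 1/10·π_5
  π_1 = 1/10·π_0 + 3/10·π_1 + 1/10·π_2 + 1/5·π_3 + 1/5·π_4 + 1/10·π_5
  π_2 = 1/10·π_0 + 1/5·π_1 + 1/10·π_2 + 1/10·π_3 + 1/10·π_4 + 1/5·π_5
  π_3 = 1/10·π_0 + 1/5·π_1 + 1/10·π_2 + 1/5·π_3 + 1/10·π_4 + 1/5·π_5
  π_4 = 2/5·π_0 + 1/10·π_1 + 3/10·π_2 + 1/10·π_3 + 3/10·π_4 + 1/5·π_5
  normalize: π_0 + π_1 + π_2 + π_3 + π_4 + π_5 = 1
Solving the linear system gives exactly π = [10848/70579, 12204/70579, 9387/70579, 10430/70579, 16623/70579, 11087/70579].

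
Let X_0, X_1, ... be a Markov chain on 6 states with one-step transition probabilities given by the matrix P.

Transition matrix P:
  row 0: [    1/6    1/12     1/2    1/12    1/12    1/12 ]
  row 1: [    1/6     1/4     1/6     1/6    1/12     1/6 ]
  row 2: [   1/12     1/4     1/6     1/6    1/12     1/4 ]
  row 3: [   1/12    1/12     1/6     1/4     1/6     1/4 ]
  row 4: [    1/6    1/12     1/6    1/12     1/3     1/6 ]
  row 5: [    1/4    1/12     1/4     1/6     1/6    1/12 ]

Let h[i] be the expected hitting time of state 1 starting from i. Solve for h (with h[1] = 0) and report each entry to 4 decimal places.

h = [7.7734, 0.0000, 6.8685, 8.2392, 8.2091, 8.0748]

First-step conditioning: h[1] = 0; for i ≠ 1, h[i] = 1 + Σ_k P[i][k]·h[k].
  h[0] = 1 + 1/6·h[0] + 1/2·h[2] + 1/12·h[3] + 1/12·h[4] + 1/12·h[5]
  h[2] = 1 + 1/12·h[0] + 1/6·h[2] + 1/6·h[3] + 1/12·h[4] + 1/4·h[5]
  h[3] = 1 + 1/12·h[0] + 1/6·h[2] + 1/4·h[3] + 1/6·h[4] + 1/4·h[5]
  h[4] = 1 + 1/6·h[0] + 1/6·h[2] + 1/12·h[3] + 1/3·h[4] + 1/6·h[5]
  h[5] = 1 + 1/4·h[0] + 1/4·h[2] + 1/6·h[3] + 1/6·h[4] + 1/12·h[5]
Solving the 5×5 linear system over states ≠ 1 gives exactly h = [216684/27875, 0, 38292/5575, 229668/27875, 228828/27875, 225084/27875] (h[1] = 0 is the target).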